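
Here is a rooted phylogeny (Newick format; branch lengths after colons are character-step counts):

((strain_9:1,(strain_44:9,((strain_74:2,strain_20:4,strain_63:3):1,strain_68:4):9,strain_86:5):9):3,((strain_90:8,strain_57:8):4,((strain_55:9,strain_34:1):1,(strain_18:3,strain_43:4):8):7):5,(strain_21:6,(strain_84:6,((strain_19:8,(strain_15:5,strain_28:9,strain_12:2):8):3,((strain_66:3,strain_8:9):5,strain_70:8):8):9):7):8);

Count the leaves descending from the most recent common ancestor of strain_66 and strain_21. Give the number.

The MRCA of strain_66 and strain_21 is the node subtending (strain_21,(strain_84,((strain_19,(strain_15,strain_28,strain_12)),((strain_66,strain_8),strain_70)))).
That clade contains 9 terminal taxa: strain_12, strain_15, strain_19, strain_21, strain_28, strain_66, strain_70, strain_8, strain_84.

9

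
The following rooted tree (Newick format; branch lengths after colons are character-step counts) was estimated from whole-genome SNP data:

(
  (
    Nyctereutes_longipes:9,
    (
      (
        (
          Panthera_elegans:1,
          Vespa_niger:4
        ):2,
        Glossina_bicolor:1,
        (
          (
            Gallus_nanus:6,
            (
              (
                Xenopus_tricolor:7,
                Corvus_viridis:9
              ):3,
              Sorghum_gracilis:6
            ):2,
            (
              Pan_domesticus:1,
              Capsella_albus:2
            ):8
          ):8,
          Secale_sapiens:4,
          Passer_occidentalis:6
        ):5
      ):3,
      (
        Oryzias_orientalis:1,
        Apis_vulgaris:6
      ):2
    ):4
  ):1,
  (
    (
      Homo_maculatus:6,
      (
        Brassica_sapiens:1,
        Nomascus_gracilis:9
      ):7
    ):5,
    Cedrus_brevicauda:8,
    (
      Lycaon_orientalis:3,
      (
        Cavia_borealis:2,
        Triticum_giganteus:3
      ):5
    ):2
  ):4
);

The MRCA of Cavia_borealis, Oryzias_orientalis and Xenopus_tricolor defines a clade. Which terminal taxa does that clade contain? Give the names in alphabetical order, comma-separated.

Apis_vulgaris, Brassica_sapiens, Capsella_albus, Cavia_borealis, Cedrus_brevicauda, Corvus_viridis, Gallus_nanus, Glossina_bicolor, Homo_maculatus, Lycaon_orientalis, Nomascus_gracilis, Nyctereutes_longipes, Oryzias_orientalis, Pan_domesticus, Panthera_elegans, Passer_occidentalis, Secale_sapiens, Sorghum_gracilis, Triticum_giganteus, Vespa_niger, Xenopus_tricolor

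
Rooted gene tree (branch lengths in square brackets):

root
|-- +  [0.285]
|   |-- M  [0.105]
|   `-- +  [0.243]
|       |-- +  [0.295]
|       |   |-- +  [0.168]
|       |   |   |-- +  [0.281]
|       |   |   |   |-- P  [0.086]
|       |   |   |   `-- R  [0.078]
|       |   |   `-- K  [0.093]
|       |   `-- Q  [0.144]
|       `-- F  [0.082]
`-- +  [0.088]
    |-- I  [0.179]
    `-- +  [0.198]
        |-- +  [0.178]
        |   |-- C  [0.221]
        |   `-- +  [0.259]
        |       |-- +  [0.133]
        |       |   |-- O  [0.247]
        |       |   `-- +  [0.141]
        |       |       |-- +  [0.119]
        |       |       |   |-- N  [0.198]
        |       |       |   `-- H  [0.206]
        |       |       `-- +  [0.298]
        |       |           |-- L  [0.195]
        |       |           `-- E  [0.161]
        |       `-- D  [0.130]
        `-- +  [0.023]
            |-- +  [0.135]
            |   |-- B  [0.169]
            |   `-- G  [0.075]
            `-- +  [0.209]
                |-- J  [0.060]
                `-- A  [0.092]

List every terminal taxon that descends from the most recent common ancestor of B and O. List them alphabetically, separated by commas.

A, B, C, D, E, G, H, J, L, N, O

Tracing B: it sits inside (B,G).
Tracing O: it sits inside (O,((N,H),(L,E))).
The smallest clade enclosing both is ((C,((O,((N,H),(L,E))),D)),((B,G),(J,A))); the answer is its 11 terminal taxa in alphabetical order.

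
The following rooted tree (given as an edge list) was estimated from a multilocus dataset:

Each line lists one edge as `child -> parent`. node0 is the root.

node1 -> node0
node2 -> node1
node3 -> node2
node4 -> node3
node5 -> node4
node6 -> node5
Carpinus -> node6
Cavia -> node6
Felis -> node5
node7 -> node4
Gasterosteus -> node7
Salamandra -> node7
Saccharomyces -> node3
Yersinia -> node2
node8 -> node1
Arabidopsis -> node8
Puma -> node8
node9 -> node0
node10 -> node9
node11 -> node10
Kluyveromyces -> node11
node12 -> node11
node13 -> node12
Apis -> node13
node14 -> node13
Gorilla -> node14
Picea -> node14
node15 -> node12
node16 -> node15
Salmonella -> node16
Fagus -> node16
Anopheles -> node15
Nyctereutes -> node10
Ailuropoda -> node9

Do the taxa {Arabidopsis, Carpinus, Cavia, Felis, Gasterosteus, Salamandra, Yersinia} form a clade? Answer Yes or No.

The MRCA of the listed taxa subtends ((((((Carpinus,Cavia),Felis),(Gasterosteus,Salamandra)),Saccharomyces),Yersinia),(Arabidopsis,Puma)).
That clade also contains Puma, Saccharomyces, which are not in the proposed group, so the group is not monophyletic.

No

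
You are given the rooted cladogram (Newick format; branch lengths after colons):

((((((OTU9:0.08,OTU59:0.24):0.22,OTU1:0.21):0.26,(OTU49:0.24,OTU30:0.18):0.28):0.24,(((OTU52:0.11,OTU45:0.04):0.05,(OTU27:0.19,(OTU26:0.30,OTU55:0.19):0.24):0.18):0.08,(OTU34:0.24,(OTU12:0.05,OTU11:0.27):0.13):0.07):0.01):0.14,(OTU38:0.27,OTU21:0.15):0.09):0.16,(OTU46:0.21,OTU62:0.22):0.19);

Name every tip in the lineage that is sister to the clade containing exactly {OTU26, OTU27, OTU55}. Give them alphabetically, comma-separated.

OTU45, OTU52

The clade containing exactly {OTU26, OTU27, OTU55} attaches to the tree at the node subtending ((OTU52,OTU45),(OTU27,(OTU26,OTU55))).
The other lineage descending from that same node — the sister group — is (OTU52,OTU45); its 2 tips in alphabetical order are the answer.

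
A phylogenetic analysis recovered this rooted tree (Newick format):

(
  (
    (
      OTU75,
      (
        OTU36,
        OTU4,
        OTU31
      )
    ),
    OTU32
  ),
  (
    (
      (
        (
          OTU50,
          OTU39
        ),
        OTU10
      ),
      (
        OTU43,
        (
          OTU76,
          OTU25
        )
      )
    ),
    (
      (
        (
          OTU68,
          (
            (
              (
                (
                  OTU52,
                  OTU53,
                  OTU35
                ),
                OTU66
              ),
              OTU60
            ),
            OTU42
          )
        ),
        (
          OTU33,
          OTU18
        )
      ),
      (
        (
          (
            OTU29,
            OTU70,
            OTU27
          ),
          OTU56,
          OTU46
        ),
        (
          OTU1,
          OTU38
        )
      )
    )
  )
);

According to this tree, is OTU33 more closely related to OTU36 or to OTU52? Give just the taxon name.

OTU52

The MRCA of OTU33 and OTU52 subtends ((OTU68,((((OTU52,OTU53,OTU35),OTU66),OTU60),OTU42)),(OTU33,OTU18)) (9 taxa).
The MRCA of OTU33 and OTU36 is the root, subtending the entire tree (27 taxa).
The first is nested inside the second, so OTU33 shares a more recent common ancestor with OTU52.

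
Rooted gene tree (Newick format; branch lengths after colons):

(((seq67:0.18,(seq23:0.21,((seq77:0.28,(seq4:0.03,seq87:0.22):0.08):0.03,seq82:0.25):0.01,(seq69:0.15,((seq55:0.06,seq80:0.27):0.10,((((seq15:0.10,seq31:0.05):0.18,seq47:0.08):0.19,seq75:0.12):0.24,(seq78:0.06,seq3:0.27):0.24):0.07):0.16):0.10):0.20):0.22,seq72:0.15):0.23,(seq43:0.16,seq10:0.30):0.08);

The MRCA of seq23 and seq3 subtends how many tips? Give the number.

The MRCA of seq23 and seq3 is the node subtending (seq23,((seq77,(seq4,seq87)),seq82),(seq69,((seq55,seq80),((((seq15,seq31),seq47),seq75),(seq78,seq3))))).
That clade contains 14 terminal taxa: seq15, seq23, seq3, seq31, seq4, seq47, seq55, seq69, seq75, seq77, seq78, seq80, seq82, seq87.

14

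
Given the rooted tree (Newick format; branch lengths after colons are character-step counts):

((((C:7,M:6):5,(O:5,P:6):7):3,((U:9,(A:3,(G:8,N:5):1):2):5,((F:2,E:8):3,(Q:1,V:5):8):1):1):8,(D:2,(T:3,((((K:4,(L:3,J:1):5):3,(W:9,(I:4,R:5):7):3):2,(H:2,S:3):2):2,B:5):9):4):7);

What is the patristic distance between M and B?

The path runs M → … → MRCA → … → B; the MRCA is the root of the tree.
Branch lengths along that path: 6 + 5 + 3 + 8 + 7 + 4 + 9 + 5 = 47.

47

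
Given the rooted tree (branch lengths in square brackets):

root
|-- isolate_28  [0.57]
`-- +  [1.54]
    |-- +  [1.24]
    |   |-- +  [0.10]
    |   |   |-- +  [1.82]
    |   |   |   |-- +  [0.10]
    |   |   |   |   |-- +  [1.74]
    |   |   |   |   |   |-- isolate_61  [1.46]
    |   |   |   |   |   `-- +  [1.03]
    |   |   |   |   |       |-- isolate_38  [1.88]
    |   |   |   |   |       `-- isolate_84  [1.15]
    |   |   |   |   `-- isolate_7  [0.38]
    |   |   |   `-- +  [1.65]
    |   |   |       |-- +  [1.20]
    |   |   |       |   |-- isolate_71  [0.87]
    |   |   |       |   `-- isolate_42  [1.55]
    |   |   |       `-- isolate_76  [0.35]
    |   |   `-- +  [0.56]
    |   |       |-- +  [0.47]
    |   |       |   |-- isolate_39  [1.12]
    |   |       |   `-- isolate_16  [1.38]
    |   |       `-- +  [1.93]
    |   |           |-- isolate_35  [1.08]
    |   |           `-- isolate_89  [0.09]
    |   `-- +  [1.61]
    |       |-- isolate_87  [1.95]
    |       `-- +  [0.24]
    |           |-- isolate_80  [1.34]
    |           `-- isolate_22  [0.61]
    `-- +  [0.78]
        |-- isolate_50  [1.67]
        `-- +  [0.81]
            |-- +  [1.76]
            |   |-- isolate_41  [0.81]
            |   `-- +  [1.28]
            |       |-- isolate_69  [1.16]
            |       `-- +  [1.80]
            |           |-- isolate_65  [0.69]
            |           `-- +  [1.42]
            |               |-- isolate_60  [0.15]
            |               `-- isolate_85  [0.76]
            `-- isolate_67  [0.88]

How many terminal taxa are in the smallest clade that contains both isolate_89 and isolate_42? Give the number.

The MRCA of isolate_89 and isolate_42 is the node subtending ((((isolate_61,(isolate_38,isolate_84)),isolate_7),((isolate_71,isolate_42),isolate_76)),((isolate_39,isolate_16),(isolate_35,isolate_89))).
That clade contains 11 terminal taxa: isolate_16, isolate_35, isolate_38, isolate_39, isolate_42, isolate_61, isolate_7, isolate_71, isolate_76, isolate_84, isolate_89.

11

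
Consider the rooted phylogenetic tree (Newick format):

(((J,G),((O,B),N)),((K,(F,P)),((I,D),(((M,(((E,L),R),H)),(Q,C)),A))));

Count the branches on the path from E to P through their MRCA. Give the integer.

The MRCA of E and P is the node subtending ((K,(F,P)),((I,D),(((M,(((E,L),R),H)),(Q,C)),A))).
From E up to that node: 8 branches. From P up to the same node: 3 branches. Total: 8 + 3 = 11.

11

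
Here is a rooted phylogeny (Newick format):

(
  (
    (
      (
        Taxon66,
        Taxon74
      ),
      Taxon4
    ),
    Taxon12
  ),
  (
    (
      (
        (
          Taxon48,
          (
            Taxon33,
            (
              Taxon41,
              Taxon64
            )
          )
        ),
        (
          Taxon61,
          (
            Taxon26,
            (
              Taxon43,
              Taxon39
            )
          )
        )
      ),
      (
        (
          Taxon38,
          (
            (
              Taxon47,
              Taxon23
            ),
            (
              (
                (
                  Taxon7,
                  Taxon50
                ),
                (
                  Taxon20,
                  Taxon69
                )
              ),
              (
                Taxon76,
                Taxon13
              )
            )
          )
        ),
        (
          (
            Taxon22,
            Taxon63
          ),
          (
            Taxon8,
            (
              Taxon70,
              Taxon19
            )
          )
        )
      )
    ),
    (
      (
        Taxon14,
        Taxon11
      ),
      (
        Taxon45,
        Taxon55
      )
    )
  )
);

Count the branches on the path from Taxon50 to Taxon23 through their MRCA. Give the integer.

The MRCA of Taxon50 and Taxon23 is the node subtending ((Taxon47,Taxon23),(((Taxon7,Taxon50),(Taxon20,Taxon69)),(Taxon76,Taxon13))).
From Taxon50 up to that node: 4 branches. From Taxon23 up to the same node: 2 branches. Total: 4 + 2 = 6.

6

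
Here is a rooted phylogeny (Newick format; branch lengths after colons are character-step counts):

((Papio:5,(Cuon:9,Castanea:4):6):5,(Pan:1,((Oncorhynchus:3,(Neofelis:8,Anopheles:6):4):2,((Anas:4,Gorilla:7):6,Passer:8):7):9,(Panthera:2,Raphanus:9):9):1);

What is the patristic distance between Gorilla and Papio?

The path runs Gorilla → … → MRCA → … → Papio; the MRCA is the root of the tree.
Branch lengths along that path: 7 + 6 + 7 + 9 + 1 + 5 + 5 = 40.

40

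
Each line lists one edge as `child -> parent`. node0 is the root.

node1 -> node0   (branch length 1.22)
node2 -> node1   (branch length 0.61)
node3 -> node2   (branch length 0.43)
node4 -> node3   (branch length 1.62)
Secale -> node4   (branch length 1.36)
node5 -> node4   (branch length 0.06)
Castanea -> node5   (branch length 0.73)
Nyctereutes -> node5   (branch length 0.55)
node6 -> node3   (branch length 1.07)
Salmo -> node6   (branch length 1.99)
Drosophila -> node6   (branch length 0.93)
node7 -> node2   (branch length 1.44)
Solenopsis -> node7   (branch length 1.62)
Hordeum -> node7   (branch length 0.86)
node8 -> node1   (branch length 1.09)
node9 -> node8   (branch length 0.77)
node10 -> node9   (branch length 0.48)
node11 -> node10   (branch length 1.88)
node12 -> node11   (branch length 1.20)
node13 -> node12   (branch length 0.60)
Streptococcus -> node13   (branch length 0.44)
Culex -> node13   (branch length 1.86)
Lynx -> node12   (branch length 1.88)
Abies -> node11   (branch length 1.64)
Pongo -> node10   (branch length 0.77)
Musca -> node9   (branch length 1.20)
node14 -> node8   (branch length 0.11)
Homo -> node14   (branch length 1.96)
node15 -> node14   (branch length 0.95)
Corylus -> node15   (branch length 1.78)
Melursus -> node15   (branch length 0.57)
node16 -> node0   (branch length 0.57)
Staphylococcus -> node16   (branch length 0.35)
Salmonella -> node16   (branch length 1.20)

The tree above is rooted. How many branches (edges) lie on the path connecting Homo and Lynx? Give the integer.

7

The MRCA of Homo and Lynx is the node subtending ((((((Streptococcus,Culex),Lynx),Abies),Pongo),Musca),(Homo,(Corylus,Melursus))).
From Homo up to that node: 2 branches. From Lynx up to the same node: 5 branches. Total: 2 + 5 = 7.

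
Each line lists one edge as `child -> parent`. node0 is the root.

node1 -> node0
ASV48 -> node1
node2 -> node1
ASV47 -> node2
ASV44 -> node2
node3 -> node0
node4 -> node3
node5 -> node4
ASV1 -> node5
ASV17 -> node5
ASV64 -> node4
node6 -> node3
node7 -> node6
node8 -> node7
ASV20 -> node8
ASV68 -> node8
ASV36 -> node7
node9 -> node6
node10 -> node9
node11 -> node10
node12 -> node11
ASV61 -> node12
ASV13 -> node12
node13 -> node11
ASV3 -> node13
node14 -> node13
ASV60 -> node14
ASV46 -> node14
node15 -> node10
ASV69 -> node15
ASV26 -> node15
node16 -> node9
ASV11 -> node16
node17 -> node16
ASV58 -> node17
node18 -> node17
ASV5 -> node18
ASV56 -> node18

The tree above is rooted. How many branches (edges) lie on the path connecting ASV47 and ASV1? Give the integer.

The MRCA of ASV47 and ASV1 is the root of the tree.
From ASV47 up to that node: 3 branches. From ASV1 up to the same node: 4 branches. Total: 3 + 4 = 7.

7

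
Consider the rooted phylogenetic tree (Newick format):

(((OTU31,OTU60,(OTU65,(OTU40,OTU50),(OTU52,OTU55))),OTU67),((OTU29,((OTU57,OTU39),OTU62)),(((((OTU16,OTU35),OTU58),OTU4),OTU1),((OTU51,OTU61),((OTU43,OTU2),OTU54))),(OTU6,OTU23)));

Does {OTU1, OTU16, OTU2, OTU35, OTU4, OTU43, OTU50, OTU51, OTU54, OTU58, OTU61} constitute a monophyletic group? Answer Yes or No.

No

The MRCA of the listed taxa is the root, so the smallest clade containing them is the whole tree.
That clade also contains OTU23, OTU29, OTU31, OTU39, OTU40, OTU52, OTU55, OTU57, OTU6, OTU60, OTU62, OTU65, OTU67, which are not in the proposed group, so the group is not monophyletic.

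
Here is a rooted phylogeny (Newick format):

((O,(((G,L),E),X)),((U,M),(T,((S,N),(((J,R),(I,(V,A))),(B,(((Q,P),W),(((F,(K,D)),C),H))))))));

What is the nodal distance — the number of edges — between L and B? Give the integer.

11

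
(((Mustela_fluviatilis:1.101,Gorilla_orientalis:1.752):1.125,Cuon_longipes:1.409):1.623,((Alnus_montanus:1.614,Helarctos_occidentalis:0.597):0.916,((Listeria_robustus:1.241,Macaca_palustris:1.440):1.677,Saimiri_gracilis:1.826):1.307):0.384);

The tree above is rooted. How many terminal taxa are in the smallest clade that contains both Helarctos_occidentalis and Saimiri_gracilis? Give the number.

5

The MRCA of Helarctos_occidentalis and Saimiri_gracilis is the node subtending ((Alnus_montanus,Helarctos_occidentalis),((Listeria_robustus,Macaca_palustris),Saimiri_gracilis)).
That clade contains 5 terminal taxa: Alnus_montanus, Helarctos_occidentalis, Listeria_robustus, Macaca_palustris, Saimiri_gracilis.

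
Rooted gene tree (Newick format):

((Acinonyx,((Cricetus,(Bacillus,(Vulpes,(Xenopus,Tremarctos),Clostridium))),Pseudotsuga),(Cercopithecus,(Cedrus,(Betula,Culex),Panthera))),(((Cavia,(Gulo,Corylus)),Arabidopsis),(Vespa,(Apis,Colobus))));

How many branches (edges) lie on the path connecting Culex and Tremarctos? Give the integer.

The MRCA of Culex and Tremarctos is the node subtending (Acinonyx,((Cricetus,(Bacillus,(Vulpes,(Xenopus,Tremarctos),Clostridium))),Pseudotsuga),(Cercopithecus,(Cedrus,(Betula,Culex),Panthera))).
From Culex up to that node: 4 branches. From Tremarctos up to the same node: 6 branches. Total: 4 + 6 = 10.

10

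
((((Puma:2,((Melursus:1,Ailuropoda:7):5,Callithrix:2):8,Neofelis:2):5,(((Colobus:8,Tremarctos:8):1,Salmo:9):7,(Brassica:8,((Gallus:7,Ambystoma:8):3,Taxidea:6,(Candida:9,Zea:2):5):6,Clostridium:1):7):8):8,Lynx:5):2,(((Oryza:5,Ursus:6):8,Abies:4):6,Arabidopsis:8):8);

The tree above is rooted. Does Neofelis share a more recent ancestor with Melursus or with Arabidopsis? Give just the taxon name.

Melursus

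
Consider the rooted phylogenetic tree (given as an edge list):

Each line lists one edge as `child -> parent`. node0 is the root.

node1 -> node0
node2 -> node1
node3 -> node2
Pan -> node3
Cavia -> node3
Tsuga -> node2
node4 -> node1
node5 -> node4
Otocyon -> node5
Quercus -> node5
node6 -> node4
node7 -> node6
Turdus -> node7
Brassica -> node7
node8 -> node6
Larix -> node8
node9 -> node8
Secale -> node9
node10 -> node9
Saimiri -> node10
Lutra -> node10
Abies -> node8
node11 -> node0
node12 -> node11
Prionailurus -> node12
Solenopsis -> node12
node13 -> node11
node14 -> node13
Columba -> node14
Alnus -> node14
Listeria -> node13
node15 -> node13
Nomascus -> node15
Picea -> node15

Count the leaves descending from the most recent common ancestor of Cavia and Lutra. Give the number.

12

The MRCA of Cavia and Lutra is the node subtending (((Pan,Cavia),Tsuga),((Otocyon,Quercus),((Turdus,Brassica),(Larix,(Secale,(Saimiri,Lutra)),Abies)))).
That clade contains 12 terminal taxa: Abies, Brassica, Cavia, Larix, Lutra, Otocyon, Pan, Quercus, Saimiri, Secale, Tsuga, Turdus.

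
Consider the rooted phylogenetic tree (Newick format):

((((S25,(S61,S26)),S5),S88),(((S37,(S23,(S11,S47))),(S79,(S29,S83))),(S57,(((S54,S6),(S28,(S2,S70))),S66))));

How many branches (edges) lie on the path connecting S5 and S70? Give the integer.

10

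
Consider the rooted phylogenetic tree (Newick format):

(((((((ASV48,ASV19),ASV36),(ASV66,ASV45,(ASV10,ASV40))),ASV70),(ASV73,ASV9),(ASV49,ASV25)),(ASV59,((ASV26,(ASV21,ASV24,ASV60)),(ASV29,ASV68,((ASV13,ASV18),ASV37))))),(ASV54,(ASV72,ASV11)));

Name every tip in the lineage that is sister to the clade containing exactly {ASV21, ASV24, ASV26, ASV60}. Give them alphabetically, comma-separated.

The clade containing exactly {ASV21, ASV24, ASV26, ASV60} attaches to the tree at the node subtending ((ASV26,(ASV21,ASV24,ASV60)),(ASV29,ASV68,((ASV13,ASV18),ASV37))).
The other lineage descending from that same node — the sister group — is (ASV29,ASV68,((ASV13,ASV18),ASV37)); its 5 tips in alphabetical order are the answer.

ASV13, ASV18, ASV29, ASV37, ASV68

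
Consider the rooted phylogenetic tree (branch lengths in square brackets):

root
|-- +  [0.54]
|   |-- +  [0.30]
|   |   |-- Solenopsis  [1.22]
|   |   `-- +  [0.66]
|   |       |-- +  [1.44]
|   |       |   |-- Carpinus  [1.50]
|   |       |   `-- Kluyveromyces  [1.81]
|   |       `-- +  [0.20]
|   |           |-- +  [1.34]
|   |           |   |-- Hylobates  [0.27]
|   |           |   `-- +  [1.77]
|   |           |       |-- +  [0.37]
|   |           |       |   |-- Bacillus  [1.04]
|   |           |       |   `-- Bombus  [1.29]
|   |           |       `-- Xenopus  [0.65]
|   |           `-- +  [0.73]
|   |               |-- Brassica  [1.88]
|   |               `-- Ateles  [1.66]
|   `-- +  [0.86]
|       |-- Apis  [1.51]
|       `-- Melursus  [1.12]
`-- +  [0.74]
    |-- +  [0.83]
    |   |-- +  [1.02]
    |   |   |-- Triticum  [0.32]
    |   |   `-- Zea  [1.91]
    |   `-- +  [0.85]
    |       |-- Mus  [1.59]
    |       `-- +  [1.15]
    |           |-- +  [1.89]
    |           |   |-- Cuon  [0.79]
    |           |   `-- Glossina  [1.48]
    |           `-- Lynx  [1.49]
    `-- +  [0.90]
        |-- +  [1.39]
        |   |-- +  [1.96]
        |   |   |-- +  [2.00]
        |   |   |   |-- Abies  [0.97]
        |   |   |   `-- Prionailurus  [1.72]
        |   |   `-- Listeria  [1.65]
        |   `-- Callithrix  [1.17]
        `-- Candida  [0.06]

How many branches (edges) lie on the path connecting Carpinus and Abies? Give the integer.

11

The MRCA of Carpinus and Abies is the root of the tree.
From Carpinus up to that node: 5 branches. From Abies up to the same node: 6 branches. Total: 5 + 6 = 11.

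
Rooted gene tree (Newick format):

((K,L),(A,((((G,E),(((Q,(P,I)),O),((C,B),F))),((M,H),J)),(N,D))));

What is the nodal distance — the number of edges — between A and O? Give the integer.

The MRCA of A and O is the node subtending (A,((((G,E),(((Q,(P,I)),O),((C,B),F))),((M,H),J)),(N,D))).
From A up to that node: 1 branch. From O up to the same node: 6 branches. Total: 1 + 6 = 7.

7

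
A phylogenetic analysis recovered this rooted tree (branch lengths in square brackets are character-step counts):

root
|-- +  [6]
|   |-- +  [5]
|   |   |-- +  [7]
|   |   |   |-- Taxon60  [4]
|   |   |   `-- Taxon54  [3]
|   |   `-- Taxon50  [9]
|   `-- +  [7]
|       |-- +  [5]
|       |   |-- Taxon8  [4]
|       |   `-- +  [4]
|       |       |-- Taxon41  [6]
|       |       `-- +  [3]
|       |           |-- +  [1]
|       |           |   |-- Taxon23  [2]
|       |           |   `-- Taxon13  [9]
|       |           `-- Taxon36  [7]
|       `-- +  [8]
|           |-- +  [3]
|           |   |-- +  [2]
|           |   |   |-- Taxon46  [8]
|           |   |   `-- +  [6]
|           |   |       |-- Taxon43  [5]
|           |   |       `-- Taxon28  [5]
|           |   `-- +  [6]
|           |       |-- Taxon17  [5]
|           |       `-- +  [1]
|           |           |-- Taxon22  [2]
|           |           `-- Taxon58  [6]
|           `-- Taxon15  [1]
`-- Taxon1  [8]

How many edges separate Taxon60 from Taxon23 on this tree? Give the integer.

9

The MRCA of Taxon60 and Taxon23 is the node subtending (((Taxon60,Taxon54),Taxon50),((Taxon8,(Taxon41,((Taxon23,Taxon13),Taxon36))),(((Taxon46,(Taxon43,Taxon28)),(Taxon17,(Taxon22,Taxon58))),Taxon15))).
From Taxon60 up to that node: 3 branches. From Taxon23 up to the same node: 6 branches. Total: 3 + 6 = 9.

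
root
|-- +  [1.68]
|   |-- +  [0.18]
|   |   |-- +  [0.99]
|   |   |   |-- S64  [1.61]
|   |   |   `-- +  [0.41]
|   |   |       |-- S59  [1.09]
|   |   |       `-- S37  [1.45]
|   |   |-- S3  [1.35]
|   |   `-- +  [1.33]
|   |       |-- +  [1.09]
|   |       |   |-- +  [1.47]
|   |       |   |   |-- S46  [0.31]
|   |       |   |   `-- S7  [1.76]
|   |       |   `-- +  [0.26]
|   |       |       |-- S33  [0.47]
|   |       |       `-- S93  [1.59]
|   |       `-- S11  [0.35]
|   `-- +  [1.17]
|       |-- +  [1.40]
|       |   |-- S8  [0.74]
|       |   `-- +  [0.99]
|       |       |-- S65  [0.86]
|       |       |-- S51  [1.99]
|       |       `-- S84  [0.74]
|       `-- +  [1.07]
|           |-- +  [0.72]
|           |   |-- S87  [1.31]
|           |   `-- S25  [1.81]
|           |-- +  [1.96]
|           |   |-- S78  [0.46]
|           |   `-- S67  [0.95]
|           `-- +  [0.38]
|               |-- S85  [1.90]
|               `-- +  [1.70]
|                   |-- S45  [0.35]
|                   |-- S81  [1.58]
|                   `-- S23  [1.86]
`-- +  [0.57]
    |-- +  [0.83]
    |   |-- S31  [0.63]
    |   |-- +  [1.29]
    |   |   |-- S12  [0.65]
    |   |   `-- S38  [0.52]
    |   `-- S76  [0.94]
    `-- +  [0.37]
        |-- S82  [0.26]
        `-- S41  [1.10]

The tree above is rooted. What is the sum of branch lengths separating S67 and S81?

6.57

The path runs S67 → … → MRCA → … → S81; the MRCA is the node subtending ((S87,S25),(S78,S67),(S85,(S45,S81,S23))).
Branch lengths along that path: 0.95 + 1.96 + 0.38 + 1.70 + 1.58 = 6.57.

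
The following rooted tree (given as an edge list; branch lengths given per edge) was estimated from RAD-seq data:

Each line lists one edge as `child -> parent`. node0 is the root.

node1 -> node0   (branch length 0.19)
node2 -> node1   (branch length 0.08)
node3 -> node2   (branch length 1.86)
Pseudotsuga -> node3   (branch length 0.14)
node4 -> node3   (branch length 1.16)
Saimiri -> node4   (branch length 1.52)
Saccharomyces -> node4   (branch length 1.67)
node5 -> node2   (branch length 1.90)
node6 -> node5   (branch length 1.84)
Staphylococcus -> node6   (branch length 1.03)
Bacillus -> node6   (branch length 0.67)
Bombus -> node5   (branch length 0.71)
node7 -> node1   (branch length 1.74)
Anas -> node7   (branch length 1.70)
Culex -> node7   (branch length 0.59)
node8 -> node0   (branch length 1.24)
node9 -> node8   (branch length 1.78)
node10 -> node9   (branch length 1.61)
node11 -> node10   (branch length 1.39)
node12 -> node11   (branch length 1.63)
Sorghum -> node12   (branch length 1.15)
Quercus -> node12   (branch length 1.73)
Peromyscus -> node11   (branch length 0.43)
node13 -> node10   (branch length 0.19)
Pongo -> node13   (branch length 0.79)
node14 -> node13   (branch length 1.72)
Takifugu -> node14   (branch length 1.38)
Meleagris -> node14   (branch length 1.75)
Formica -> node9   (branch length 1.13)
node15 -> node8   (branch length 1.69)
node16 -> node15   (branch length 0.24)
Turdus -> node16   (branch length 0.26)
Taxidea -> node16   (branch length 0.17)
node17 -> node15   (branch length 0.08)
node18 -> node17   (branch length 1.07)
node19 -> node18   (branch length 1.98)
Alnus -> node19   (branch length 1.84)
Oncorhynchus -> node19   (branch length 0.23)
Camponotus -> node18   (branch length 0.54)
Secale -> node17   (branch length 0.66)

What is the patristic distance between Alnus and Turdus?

The path runs Alnus → … → MRCA → … → Turdus; the MRCA is the node subtending ((Turdus,Taxidea),(((Alnus,Oncorhynchus),Camponotus),Secale)).
Branch lengths along that path: 1.84 + 1.98 + 1.07 + 0.08 + 0.24 + 0.26 = 5.47.

5.47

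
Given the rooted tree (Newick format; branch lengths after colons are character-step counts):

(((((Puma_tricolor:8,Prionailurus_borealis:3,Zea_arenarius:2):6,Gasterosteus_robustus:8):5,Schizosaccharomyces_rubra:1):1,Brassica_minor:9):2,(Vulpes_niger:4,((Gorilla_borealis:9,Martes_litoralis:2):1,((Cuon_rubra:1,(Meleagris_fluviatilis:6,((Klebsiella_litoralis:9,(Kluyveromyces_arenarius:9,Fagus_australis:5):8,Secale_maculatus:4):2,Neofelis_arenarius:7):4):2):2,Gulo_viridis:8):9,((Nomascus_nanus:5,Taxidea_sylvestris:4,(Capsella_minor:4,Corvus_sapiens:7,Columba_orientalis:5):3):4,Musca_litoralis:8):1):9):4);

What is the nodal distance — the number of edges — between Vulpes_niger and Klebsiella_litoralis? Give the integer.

8

The MRCA of Vulpes_niger and Klebsiella_litoralis is the node subtending (Vulpes_niger,((Gorilla_borealis,Martes_litoralis),((Cuon_rubra,(Meleagris_fluviatilis,((Klebsiella_litoralis,(Kluyveromyces_arenarius,Fagus_australis),Secale_maculatus),Neofelis_arenarius))),Gulo_viridis),((Nomascus_nanus,Taxidea_sylvestris,(Capsella_minor,Corvus_sapiens,Columba_orientalis)),Musca_litoralis))).
From Vulpes_niger up to that node: 1 branch. From Klebsiella_litoralis up to the same node: 7 branches. Total: 1 + 7 = 8.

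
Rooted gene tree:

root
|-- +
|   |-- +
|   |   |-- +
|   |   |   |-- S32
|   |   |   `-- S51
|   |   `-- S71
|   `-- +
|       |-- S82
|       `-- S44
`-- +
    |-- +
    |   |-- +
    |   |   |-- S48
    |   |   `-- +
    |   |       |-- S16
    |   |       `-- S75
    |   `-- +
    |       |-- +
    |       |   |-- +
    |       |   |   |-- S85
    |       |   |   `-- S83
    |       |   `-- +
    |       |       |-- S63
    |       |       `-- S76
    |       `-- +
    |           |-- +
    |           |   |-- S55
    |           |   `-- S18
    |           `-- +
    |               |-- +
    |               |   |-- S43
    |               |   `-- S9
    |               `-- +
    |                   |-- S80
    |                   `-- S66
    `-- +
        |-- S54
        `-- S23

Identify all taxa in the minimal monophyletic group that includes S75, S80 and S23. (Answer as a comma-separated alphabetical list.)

S16, S18, S23, S43, S48, S54, S55, S63, S66, S75, S76, S80, S83, S85, S9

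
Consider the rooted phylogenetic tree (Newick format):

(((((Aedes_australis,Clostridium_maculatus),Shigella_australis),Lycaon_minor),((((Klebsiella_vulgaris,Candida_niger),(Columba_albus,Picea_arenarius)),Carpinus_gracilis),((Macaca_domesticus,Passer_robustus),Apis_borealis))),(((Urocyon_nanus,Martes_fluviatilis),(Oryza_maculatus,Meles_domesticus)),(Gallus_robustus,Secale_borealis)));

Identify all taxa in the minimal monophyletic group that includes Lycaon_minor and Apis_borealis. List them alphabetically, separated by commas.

Tracing Lycaon_minor: it sits inside (((Aedes_australis,Clostridium_maculatus),Shigella_australis),Lycaon_minor).
Tracing Apis_borealis: it sits inside ((Macaca_domesticus,Passer_robustus),Apis_borealis).
The smallest clade enclosing both is ((((Aedes_australis,Clostridium_maculatus),Shigella_australis),Lycaon_minor),((((Klebsiella_vulgaris,Candida_niger),(Columba_albus,Picea_arenarius)),Carpinus_gracilis),((Macaca_domesticus,Passer_robustus),Apis_borealis))); the answer is its 12 terminal taxa in alphabetical order.

Aedes_australis, Apis_borealis, Candida_niger, Carpinus_gracilis, Clostridium_maculatus, Columba_albus, Klebsiella_vulgaris, Lycaon_minor, Macaca_domesticus, Passer_robustus, Picea_arenarius, Shigella_australis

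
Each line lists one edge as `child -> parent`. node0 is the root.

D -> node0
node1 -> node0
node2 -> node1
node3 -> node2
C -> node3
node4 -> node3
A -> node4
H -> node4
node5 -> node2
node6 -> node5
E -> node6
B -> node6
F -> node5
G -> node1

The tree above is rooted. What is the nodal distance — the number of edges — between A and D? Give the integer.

6

The MRCA of A and D is the root of the tree.
From A up to that node: 5 branches. From D up to the same node: 1 branch. Total: 5 + 1 = 6.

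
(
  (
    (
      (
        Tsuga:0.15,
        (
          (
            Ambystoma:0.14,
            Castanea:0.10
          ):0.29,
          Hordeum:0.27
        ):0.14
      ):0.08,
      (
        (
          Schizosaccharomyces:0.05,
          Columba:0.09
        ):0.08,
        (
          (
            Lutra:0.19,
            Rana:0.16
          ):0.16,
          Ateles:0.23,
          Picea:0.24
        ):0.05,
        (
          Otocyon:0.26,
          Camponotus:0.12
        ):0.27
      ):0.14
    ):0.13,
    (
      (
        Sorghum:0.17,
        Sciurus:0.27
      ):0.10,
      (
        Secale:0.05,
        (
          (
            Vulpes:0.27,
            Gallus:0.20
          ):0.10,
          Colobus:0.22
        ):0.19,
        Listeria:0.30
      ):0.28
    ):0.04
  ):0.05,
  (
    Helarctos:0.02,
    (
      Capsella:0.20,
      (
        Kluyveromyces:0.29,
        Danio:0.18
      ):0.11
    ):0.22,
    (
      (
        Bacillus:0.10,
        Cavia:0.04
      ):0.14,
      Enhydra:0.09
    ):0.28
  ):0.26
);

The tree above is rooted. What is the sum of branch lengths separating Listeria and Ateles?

The path runs Listeria → … → MRCA → … → Ateles; the MRCA is the node subtending (((Tsuga,((Ambystoma,Castanea),Hordeum)),((Schizosaccharomyces,Columba),((Lutra,Rana),Ateles,Picea),(Otocyon,Camponotus))),((Sorghum,Sciurus),(Secale,((Vulpes,Gallus),Colobus),Listeria))).
Branch lengths along that path: 0.30 + 0.28 + 0.04 + 0.13 + 0.14 + 0.05 + 0.23 = 1.17.

1.17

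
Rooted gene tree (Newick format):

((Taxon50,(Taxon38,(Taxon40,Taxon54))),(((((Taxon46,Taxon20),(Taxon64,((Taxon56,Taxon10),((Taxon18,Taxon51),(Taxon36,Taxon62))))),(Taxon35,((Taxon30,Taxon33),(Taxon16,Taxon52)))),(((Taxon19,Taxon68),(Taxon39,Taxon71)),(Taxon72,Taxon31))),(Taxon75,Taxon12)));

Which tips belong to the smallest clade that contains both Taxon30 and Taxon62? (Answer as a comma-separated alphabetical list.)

Taxon10, Taxon16, Taxon18, Taxon20, Taxon30, Taxon33, Taxon35, Taxon36, Taxon46, Taxon51, Taxon52, Taxon56, Taxon62, Taxon64

Tracing Taxon30: it sits inside (Taxon30,Taxon33).
Tracing Taxon62: it sits inside (Taxon36,Taxon62).
The smallest clade enclosing both is (((Taxon46,Taxon20),(Taxon64,((Taxon56,Taxon10),((Taxon18,Taxon51),(Taxon36,Taxon62))))),(Taxon35,((Taxon30,Taxon33),(Taxon16,Taxon52)))); the answer is its 14 terminal taxa in alphabetical order.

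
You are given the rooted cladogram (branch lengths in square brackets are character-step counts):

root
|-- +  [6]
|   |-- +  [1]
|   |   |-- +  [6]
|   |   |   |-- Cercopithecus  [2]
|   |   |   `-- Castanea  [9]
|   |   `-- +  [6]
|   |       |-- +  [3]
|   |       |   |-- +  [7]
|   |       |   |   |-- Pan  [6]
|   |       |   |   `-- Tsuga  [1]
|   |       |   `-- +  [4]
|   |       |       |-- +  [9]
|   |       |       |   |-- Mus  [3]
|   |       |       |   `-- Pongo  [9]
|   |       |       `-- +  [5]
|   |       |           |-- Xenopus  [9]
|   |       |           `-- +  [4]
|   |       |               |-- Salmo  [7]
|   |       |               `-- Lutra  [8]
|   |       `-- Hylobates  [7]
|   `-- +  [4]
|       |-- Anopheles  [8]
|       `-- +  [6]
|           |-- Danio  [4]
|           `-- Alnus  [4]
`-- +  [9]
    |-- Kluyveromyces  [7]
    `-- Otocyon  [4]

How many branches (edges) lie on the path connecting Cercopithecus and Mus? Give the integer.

The MRCA of Cercopithecus and Mus is the node subtending ((Cercopithecus,Castanea),(((Pan,Tsuga),((Mus,Pongo),(Xenopus,(Salmo,Lutra)))),Hylobates)).
From Cercopithecus up to that node: 2 branches. From Mus up to the same node: 5 branches. Total: 2 + 5 = 7.

7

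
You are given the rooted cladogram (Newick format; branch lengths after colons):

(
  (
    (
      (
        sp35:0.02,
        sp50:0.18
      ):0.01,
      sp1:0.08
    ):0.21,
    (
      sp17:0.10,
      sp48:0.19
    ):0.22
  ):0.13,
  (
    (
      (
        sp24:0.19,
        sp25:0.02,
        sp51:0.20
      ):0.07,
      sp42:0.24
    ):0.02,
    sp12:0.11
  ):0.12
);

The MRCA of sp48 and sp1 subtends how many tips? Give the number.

5

The MRCA of sp48 and sp1 is the node subtending (((sp35,sp50),sp1),(sp17,sp48)).
That clade contains 5 terminal taxa: sp1, sp17, sp35, sp48, sp50.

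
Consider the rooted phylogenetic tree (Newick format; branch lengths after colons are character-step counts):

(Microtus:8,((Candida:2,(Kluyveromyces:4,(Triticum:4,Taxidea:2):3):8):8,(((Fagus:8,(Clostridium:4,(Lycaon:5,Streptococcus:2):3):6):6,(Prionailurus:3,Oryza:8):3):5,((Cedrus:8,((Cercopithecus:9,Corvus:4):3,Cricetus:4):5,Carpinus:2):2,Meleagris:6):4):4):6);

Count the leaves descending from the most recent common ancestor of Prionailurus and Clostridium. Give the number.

The MRCA of Prionailurus and Clostridium is the node subtending ((Fagus,(Clostridium,(Lycaon,Streptococcus))),(Prionailurus,Oryza)).
That clade contains 6 terminal taxa: Clostridium, Fagus, Lycaon, Oryza, Prionailurus, Streptococcus.

6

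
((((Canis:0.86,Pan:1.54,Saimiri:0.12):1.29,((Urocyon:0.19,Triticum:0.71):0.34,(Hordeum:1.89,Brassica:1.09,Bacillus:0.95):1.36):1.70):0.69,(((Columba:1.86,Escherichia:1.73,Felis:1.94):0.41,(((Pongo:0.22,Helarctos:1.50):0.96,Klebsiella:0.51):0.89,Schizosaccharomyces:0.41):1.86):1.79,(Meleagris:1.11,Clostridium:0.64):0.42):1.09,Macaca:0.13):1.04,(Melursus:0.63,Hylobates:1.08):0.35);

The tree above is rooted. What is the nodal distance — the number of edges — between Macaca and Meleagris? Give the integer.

The MRCA of Macaca and Meleagris is the node subtending (((Canis,Pan,Saimiri),((Urocyon,Triticum),(Hordeum,Brassica,Bacillus))),(((Columba,Escherichia,Felis),(((Pongo,Helarctos),Klebsiella),Schizosaccharomyces)),(Meleagris,Clostridium)),Macaca).
From Macaca up to that node: 1 branch. From Meleagris up to the same node: 3 branches. Total: 1 + 3 = 4.

4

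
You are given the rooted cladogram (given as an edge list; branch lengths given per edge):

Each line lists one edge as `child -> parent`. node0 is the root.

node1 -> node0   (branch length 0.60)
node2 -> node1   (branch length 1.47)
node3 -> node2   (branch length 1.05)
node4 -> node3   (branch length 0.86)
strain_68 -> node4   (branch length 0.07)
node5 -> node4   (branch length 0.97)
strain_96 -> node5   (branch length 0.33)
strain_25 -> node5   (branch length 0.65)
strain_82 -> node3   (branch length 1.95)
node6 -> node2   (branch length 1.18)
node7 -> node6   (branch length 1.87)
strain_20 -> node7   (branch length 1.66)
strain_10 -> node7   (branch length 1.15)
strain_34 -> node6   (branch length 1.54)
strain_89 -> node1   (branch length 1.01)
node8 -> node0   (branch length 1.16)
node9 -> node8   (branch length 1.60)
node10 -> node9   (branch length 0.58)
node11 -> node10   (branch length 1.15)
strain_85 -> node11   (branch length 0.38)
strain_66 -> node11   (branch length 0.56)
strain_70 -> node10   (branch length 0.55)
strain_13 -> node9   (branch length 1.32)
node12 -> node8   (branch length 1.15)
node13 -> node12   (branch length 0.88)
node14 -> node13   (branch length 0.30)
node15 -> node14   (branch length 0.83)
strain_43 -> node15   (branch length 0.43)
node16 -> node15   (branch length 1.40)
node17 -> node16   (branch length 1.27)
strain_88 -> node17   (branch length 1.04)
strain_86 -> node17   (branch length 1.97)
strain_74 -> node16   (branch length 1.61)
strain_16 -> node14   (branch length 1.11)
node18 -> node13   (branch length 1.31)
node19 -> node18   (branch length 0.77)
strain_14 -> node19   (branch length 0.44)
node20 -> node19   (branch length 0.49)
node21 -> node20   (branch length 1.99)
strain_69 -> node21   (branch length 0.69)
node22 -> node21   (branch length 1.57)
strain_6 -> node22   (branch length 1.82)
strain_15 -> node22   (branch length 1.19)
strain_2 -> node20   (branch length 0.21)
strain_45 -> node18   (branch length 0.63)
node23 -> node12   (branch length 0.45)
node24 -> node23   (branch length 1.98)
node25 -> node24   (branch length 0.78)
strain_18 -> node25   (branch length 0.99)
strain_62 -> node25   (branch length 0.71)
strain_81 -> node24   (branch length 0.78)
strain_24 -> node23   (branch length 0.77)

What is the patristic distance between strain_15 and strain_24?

9.42

The path runs strain_15 → … → MRCA → … → strain_24; the MRCA is the node subtending ((((strain_43,((strain_88,strain_86),strain_74)),strain_16),((strain_14,((strain_69,(strain_6,strain_15)),strain_2)),strain_45)),(((strain_18,strain_62),strain_81),strain_24)).
Branch lengths along that path: 1.19 + 1.57 + 1.99 + 0.49 + 0.77 + 1.31 + 0.88 + 0.45 + 0.77 = 9.42.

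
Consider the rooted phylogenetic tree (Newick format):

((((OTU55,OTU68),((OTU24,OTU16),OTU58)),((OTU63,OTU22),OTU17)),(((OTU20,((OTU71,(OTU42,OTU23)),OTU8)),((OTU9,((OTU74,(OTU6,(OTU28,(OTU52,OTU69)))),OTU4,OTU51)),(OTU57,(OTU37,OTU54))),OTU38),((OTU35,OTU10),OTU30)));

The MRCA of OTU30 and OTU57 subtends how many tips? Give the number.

20

The MRCA of OTU30 and OTU57 is the node subtending (((OTU20,((OTU71,(OTU42,OTU23)),OTU8)),((OTU9,((OTU74,(OTU6,(OTU28,(OTU52,OTU69)))),OTU4,OTU51)),(OTU57,(OTU37,OTU54))),OTU38),((OTU35,OTU10),OTU30)).
That clade contains 20 terminal taxa: OTU10, OTU20, OTU23, OTU28, OTU30, OTU35, OTU37, OTU38, OTU4, OTU42, OTU51, OTU52, OTU54, OTU57, OTU6, OTU69, OTU71, OTU74, OTU8, OTU9.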